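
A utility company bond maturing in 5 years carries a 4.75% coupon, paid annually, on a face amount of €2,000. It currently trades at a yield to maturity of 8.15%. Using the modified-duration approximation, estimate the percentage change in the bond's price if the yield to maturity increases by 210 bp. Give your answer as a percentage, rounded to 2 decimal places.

Periodic yield y = 0.0815. Modified duration first:
  t   CF        PV=CF/(1+0.0815)^t    t·PV
  1        95.00        87.8410        87.8410
  2        95.00        81.2214       162.4428
  3        95.00        75.1007       225.3021
  4        95.00        69.4412       277.7650
  5     2,095.00     1,415.9614     7,079.8069
  Σ                  1,729.5657     7,833.1578
P = 1,729.5657; D_Mac = 4.52897 yrs; D_mod = 4.52897/(1+0.0815) = 4.18768 yrs.
ΔP/P ≈ -D_mod · Δy = -4.18768 × (+0.021) = -0.087941 = -8.7941%.

-8.79%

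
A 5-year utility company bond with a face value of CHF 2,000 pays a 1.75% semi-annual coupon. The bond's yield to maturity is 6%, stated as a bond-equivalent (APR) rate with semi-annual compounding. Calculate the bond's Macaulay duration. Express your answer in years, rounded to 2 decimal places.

Periodic yield y = 0.03. Discount each cash flow and weight by its period:
  t   CF        PV=CF/(1+0.03)^t    t·PV
  1        17.50        16.9903        16.9903
  2        17.50        16.4954        32.9909
  3        17.50        16.0150        48.0449
  4        17.50        15.5485        62.1941
  5        17.50        15.0957        75.4783
  6        17.50        14.6560        87.9358
  7        17.50        14.2291        99.6037
  8        17.50        13.8147       110.5173
  9        17.50        13.4123       120.7106
  10    2,017.50     1,501.2095    15,012.0947
  Σ                  1,637.4664    15,666.5607
Price P = Σ PV = 1,637.4664.
Macaulay duration = Σ(t·PV) / P = 15,666.5607 / 1,637.4664 = 9.56756 half-year periods.
In years: 9.56756 / 2 = 4.78378 years.

4.78 years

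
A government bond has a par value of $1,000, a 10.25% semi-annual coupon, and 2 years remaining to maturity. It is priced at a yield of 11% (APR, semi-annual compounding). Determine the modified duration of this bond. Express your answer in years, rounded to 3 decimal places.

Periodic yield y = 0.055. First find Macaulay duration:
  t   CF        PV=CF/(1+0.055)^t    t·PV
  1        51.25        48.5782        48.5782
  2        51.25        46.0457        92.0914
  3        51.25        43.6452       130.9356
  4     1,051.25       848.5866     3,394.3464
  Σ                    986.8557     3,665.9516
P = 986.8557; Macaulay duration = 3,665.9516 / 986.8557 = 3.71478 half-year periods = 1.85739 years.
Modified duration = D_Mac / (1 + y) = 1.85739 / 1.055 = 1.76056 years.

1.761 years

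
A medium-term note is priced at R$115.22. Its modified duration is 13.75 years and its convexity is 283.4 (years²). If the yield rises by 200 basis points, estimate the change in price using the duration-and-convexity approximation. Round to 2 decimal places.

Duration effect: -D_mod·Δy = -13.75 × (+0.02) = -0.275000
Convexity effect: ½·C·(Δy)² = 0.5 × 283.4 × (0.02)² = +0.0566800
ΔP/P ≈ -0.275000 + 0.0566800 = -0.218320
ΔP ≈ 115.22 × (-0.218320) = -25.1548304.

-R$25.15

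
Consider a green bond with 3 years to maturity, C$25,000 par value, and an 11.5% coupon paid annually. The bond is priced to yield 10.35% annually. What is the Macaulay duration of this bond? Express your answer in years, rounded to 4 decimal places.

2.7055 years

Periodic yield y = 0.1035. Discount each cash flow and weight by its year:
  t   CF        PV=CF/(1+0.1035)^t    t·PV
  1     2,875.00     2,605.3466     2,605.3466
  2     2,875.00     2,360.9847     4,721.9694
  3    27,875.00    20,744.2560    62,232.7680
  Σ                 25,710.5873    69,560.0841
Price P = Σ PV = 25,710.5873.
Macaulay duration = Σ(t·PV) / P = 69,560.0841 / 25,710.5873 = 2.70550 years.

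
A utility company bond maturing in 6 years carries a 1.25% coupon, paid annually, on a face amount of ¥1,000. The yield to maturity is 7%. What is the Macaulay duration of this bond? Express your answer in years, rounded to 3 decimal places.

Periodic yield y = 0.07. Discount each cash flow and weight by its year:
  t   CF        PV=CF/(1+0.07)^t    t·PV
  1        12.50        11.6822        11.6822
  2        12.50        10.9180        21.8360
  3        12.50        10.2037        30.6112
  4        12.50         9.5362        38.1448
  5        12.50         8.9123        44.5616
  6     1,012.50       674.6715     4,048.0290
  Σ                    725.9240     4,194.8648
Price P = Σ PV = 725.9240.
Macaulay duration = Σ(t·PV) / P = 4,194.8648 / 725.9240 = 5.77866 years.

5.779 years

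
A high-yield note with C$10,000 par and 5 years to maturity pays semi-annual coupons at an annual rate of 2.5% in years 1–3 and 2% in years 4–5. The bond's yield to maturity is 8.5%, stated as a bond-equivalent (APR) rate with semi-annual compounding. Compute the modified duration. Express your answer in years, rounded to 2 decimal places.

Periodic yield y = 0.0425. First find Macaulay duration:
  t   CF        PV=CF/(1+0.0425)^t    t·PV
  1       125.00       119.9041       119.9041
  2       125.00       115.0159       230.0318
  3       125.00       110.3270       330.9810
  4       125.00       105.8293       423.3170
  5       125.00       101.5149       507.5744
  6       125.00        97.3764       584.2583
  7       100.00        74.7253       523.0770
  8       100.00        71.6789       573.4314
  9       100.00        68.7568       618.8109
  10   10,100.00     6,661.3268    66,613.2675
  Σ                  7,526.4552    70,524.6534
P = 7,526.4552; Macaulay duration = 70,524.6534 / 7,526.4552 = 9.37023 half-year periods = 4.68512 years.
Modified duration = D_Mac / (1 + y) = 4.68512 / 1.0425 = 4.49412 years.

4.49 years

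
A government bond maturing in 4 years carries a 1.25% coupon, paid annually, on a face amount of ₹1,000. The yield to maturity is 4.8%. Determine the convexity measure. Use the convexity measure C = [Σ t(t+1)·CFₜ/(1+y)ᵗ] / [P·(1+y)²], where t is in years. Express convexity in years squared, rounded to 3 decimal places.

17.729

With y = 0.048:
  t   CF        PV=CF/(1+0.048)^t    t·PV        t(t+1)·PV
  1        12.50        11.9275        11.9275          23.8550
  2        12.50        11.3812        22.7624          68.2871
  3        12.50        10.8599        32.5797         130.3189
  4     1,012.50       839.3632     3,357.4526      16,787.2631
  Σ                    873.5317     3,424.7222      17,009.7241
P = 873.5317.
Convexity = Σ t(t+1)·PV / [P·(1+y)²] = 17,009.7241 / (873.5317 × 1.098304) = 17.72948.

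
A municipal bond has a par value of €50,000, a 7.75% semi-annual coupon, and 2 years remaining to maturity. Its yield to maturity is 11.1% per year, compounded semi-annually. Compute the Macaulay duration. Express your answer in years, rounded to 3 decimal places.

1.887 years

Periodic yield y = 0.0555. Discount each cash flow and weight by its period:
  t   CF        PV=CF/(1+0.0555)^t    t·PV
  1     1,937.50     1,835.6229     1,835.6229
  2     1,937.50     1,739.1027     3,478.2055
  3     1,937.50     1,647.6577     4,942.9732
  4    51,937.50    41,845.4354   167,381.7414
  Σ                 47,067.8187   177,638.5430
Price P = Σ PV = 47,067.8187.
Macaulay duration = Σ(t·PV) / P = 177,638.5430 / 47,067.8187 = 3.77410 half-year periods.
In years: 3.77410 / 2 = 1.88705 years.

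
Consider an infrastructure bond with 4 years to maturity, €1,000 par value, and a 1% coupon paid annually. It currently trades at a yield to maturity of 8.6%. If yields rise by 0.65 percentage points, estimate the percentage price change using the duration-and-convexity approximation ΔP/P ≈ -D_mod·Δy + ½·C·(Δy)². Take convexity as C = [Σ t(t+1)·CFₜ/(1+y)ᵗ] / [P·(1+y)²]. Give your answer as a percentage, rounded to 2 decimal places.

With y = 0.086:
  t   CF        PV=CF/(1+0.086)^t    t·PV        t(t+1)·PV
  1        10.00         9.2081         9.2081          18.4162
  2        10.00         8.4789        16.9578          50.8735
  3        10.00         7.8075        23.4224          93.6897
  4     1,010.00       726.1094     2,904.4377      14,522.1885
  Σ                    751.6039     2,954.0260      14,685.1678
P = 751.6039; D_Mac = 3.93030 yrs; D_mod = 3.61906 yrs; C = 16.56648.
Duration effect: -3.61906 × (+0.0065) = -0.023524
Convexity effect: 0.5 × 16.56648 × (0.0065)² = +0.0003500
ΔP/P ≈ -0.023524 + 0.0003500 = -0.023174 = -2.3174%.

-2.32%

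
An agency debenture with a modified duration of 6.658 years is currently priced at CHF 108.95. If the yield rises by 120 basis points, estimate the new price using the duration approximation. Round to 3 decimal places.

CHF 100.245

Duration approximation: ΔP/P ≈ -D_mod · Δy = -6.658 × (+0.012) = -0.079896.
New price ≈ 108.95 × (1 - 0.079896) = 100.2453308.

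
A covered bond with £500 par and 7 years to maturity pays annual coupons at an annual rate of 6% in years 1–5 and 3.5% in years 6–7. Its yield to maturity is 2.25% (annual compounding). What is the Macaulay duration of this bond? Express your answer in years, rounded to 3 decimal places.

Periodic yield y = 0.0225. Discount each cash flow and weight by its year:
  t   CF        PV=CF/(1+0.0225)^t    t·PV
  1        30.00        29.3399        29.3399
  2        30.00        28.6942        57.3885
  3        30.00        28.0628        84.1885
  4        30.00        27.4453       109.7812
  5        30.00        26.8414       134.2068
  6        17.50        15.3129        91.8775
  7       517.50       442.8607     3,100.0249
  Σ                    598.5572     3,606.8072
Price P = Σ PV = 598.5572.
Macaulay duration = Σ(t·PV) / P = 3,606.8072 / 598.5572 = 6.02584 years.

6.026 years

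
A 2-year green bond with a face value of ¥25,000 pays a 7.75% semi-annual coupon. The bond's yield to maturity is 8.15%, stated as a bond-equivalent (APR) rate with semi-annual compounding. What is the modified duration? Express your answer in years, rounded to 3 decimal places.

1.816 years

Periodic yield y = 0.04075. First find Macaulay duration:
  t   CF        PV=CF/(1+0.04075)^t    t·PV
  1       968.75       930.8191       930.8191
  2       968.75       894.3734     1,788.7468
  3       968.75       859.3547     2,578.0641
  4    25,968.75    22,134.2784    88,537.1134
  Σ                 24,818.8256    93,834.7435
P = 24,818.8256; Macaulay duration = 93,834.7435 / 24,818.8256 = 3.78079 half-year periods = 1.89039 years.
Modified duration = D_Mac / (1 + y) = 1.89039 / 1.04075 = 1.81638 years.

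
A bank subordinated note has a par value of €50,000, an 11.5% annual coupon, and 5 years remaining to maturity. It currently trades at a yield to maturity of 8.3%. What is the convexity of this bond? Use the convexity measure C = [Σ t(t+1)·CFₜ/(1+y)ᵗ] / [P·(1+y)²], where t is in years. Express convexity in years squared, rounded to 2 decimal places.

19.68

With y = 0.083:
  t   CF        PV=CF/(1+0.083)^t    t·PV        t(t+1)·PV
  1     5,750.00     5,309.3259     5,309.3259      10,618.6519
  2     5,750.00     4,902.4247     9,804.8494      29,414.5482
  3     5,750.00     4,526.7079    13,580.1238      54,320.4953
  4     5,750.00     4,179.7857    16,719.1429      83,595.7145
  5    55,750.00    37,419.8971   187,099.4854   1,122,596.9122
  Σ                 56,338.1414   232,512.9274   1,300,546.3220
P = 56,338.1414.
Convexity = Σ t(t+1)·PV / [P·(1+y)²] = 1,300,546.3220 / (56,338.1414 × 1.172889) = 19.68187.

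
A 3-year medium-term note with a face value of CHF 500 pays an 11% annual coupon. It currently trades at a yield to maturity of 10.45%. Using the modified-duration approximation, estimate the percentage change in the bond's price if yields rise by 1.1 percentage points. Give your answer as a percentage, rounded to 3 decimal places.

Periodic yield y = 0.1045. Modified duration first:
  t   CF        PV=CF/(1+0.1045)^t    t·PV
  1        55.00        49.7963        49.7963
  2        55.00        45.0849        90.1698
  3       555.00       411.9038     1,235.7115
  Σ                    506.7850     1,375.6776
P = 506.7850; D_Mac = 2.71452 yrs; D_mod = 2.71452/(1+0.1045) = 2.45769 yrs.
ΔP/P ≈ -D_mod · Δy = -2.45769 × (+0.011) = -0.027035 = -2.7035%.

-2.703%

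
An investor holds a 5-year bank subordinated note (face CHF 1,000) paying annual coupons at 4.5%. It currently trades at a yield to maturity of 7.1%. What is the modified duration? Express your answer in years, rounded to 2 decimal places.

4.26 years

Periodic yield y = 0.071. First find Macaulay duration:
  t   CF        PV=CF/(1+0.071)^t    t·PV
  1        45.00        42.0168        42.0168
  2        45.00        39.2314        78.4628
  3        45.00        36.6306       109.8918
  4        45.00        34.2022       136.8090
  5     1,045.00       741.5987     3,707.9933
  Σ                    893.6797     4,075.1737
P = 893.6797; Macaulay duration = 4,075.1737 / 893.6797 = 4.55999 years.
Modified duration = D_Mac / (1 + y) = 4.55999 / 1.071 = 4.25770 years.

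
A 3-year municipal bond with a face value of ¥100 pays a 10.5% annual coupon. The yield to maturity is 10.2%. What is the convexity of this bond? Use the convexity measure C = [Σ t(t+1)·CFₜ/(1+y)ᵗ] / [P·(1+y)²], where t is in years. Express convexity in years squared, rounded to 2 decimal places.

With y = 0.102:
  t   CF        PV=CF/(1+0.102)^t    t·PV        t(t+1)·PV
  1        10.50         9.5281         9.5281          19.0563
  2        10.50         8.6462        17.2924          51.8773
  3       110.50        82.5691       247.7073         990.8291
  Σ                    100.7434       274.5278       1,061.7626
P = 100.7434.
Convexity = Σ t(t+1)·PV / [P·(1+y)²] = 1,061.7626 / (100.7434 × 1.214404) = 8.67856.

8.68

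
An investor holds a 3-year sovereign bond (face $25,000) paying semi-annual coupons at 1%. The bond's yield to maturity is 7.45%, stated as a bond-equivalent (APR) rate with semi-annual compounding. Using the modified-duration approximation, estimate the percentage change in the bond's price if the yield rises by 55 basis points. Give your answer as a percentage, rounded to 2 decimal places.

Periodic yield y = 0.03725. Modified duration first:
  t   CF        PV=CF/(1+0.03725)^t    t·PV
  1       125.00       120.5110       120.5110
  2       125.00       116.1831       232.3663
  3       125.00       112.0107       336.0322
  4       125.00       107.9882       431.9527
  5       125.00       104.1101       520.5504
  6    25,125.00    20,174.6221   121,047.7329
  Σ                 20,735.4253   122,689.1455
P = 20,735.4253; D_Mac = 5.91689 half-year periods = 2.95844 yrs; D_mod = 2.95844/(1+0.03725) = 2.85220 yrs.
ΔP/P ≈ -D_mod · Δy = -2.85220 × (+0.0055) = -0.015687 = -1.5687%.

-1.57%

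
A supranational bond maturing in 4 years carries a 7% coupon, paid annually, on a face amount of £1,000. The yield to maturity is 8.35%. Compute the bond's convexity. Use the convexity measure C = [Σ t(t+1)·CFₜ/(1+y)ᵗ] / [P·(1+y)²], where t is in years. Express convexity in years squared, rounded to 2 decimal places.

14.86

With y = 0.0835:
  t   CF        PV=CF/(1+0.0835)^t    t·PV        t(t+1)·PV
  1        70.00        64.6054        64.6054         129.2109
  2        70.00        59.6266       119.2532         357.7597
  3        70.00        55.0315       165.0945         660.3779
  4     1,070.00       776.3689     3,105.4755      15,527.3775
  Σ                    955.6324     3,454.4287      16,674.7260
P = 955.6324.
Convexity = Σ t(t+1)·PV / [P·(1+y)²] = 16,674.7260 / (955.6324 × 1.173972) = 14.86312.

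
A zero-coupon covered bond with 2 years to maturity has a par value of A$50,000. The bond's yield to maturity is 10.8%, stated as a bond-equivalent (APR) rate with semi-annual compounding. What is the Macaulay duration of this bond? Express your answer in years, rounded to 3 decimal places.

2.000 years

A zero-coupon bond has a single cash flow at maturity, so its Macaulay duration equals its maturity: 2 years.
(Equivalently: 4 semi-annual periods ÷ 2 = 2 years.)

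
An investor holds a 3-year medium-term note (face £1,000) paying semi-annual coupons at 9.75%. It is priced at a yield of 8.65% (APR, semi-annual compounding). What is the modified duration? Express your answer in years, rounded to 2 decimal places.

Periodic yield y = 0.04325. First find Macaulay duration:
  t   CF        PV=CF/(1+0.04325)^t    t·PV
  1        48.75        46.7290        46.7290
  2        48.75        44.7917        89.5835
  3        48.75        42.9348       128.8044
  4        48.75        41.1549       164.6194
  5        48.75        39.4487       197.2435
  6     1,048.75       813.4701     4,880.8208
  Σ                  1,028.5292     5,507.8005
P = 1,028.5292; Macaulay duration = 5,507.8005 / 1,028.5292 = 5.35503 half-year periods = 2.67751 years.
Modified duration = D_Mac / (1 + y) = 2.67751 / 1.04325 = 2.56651 years.

2.57 years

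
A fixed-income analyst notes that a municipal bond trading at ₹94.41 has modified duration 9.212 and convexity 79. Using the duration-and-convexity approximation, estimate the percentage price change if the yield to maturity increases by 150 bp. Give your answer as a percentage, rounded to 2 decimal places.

Duration effect: -D_mod·Δy = -9.212 × (+0.015) = -0.138180
Convexity effect: ½·C·(Δy)² = 0.5 × 79 × (0.015)² = +0.0088875
ΔP/P ≈ -0.138180 + 0.0088875 = -0.1292925
= -12.92925%.

-12.93%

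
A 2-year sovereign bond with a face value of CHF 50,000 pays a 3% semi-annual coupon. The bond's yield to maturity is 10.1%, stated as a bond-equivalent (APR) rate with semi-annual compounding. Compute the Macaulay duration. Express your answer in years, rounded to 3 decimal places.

Periodic yield y = 0.0505. Discount each cash flow and weight by its period:
  t   CF        PV=CF/(1+0.0505)^t    t·PV
  1       750.00       713.9457       713.9457
  2       750.00       679.6247     1,359.2494
  3       750.00       646.9535     1,940.8606
  4    50,750.00    41,672.7173   166,690.8691
  Σ                 43,713.2412   170,704.9248
Price P = Σ PV = 43,713.2412.
Macaulay duration = Σ(t·PV) / P = 170,704.9248 / 43,713.2412 = 3.90511 half-year periods.
In years: 3.90511 / 2 = 1.95255 years.

1.953 years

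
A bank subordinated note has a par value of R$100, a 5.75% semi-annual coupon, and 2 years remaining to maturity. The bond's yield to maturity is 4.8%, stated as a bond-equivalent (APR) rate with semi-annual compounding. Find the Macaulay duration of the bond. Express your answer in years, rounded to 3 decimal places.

Periodic yield y = 0.024. Discount each cash flow and weight by its period:
  t   CF        PV=CF/(1+0.024)^t    t·PV
  1        2.875         2.8076         2.8076
  2        2.875         2.7418         5.4836
  3        2.875         2.6776         8.0327
  4      102.875        93.5643       374.2571
  Σ                    101.7913       390.5810
Price P = Σ PV = 101.7913.
Macaulay duration = Σ(t·PV) / P = 390.5810 / 101.7913 = 3.83708 half-year periods.
In years: 3.83708 / 2 = 1.91854 years.

1.919 years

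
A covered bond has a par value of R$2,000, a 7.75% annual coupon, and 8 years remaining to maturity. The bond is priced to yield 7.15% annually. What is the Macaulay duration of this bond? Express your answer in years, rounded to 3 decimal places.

Periodic yield y = 0.0715. Discount each cash flow and weight by its year:
  t   CF        PV=CF/(1+0.0715)^t    t·PV
  1       155.00       144.6570       144.6570
  2       155.00       135.0042       270.0084
  3       155.00       125.9955       377.9866
  4       155.00       117.5880       470.3520
  5       155.00       109.7415       548.7074
  6       155.00       102.4186       614.5113
  7       155.00        95.5843       669.0900
  8     2,155.00     1,240.2518     9,922.0145
  Σ                  2,071.2409    13,017.3273
Price P = Σ PV = 2,071.2409.
Macaulay duration = Σ(t·PV) / P = 13,017.3273 / 2,071.2409 = 6.28480 years.

6.285 years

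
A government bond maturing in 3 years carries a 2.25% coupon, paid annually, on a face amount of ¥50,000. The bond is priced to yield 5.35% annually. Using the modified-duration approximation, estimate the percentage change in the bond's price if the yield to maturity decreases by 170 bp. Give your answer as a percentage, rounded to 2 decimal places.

+4.73%

Periodic yield y = 0.0535. Modified duration first:
  t   CF        PV=CF/(1+0.0535)^t    t·PV
  1     1,125.00     1,067.8690     1,067.8690
  2     1,125.00     1,013.6393     2,027.2786
  3    51,125.00    43,724.9882   131,174.9647
  Σ                 45,806.4965   134,270.1123
P = 45,806.4965; D_Mac = 2.93125 yrs; D_mod = 2.93125/(1+0.0535) = 2.78239 yrs.
ΔP/P ≈ -D_mod · Δy = -2.78239 × (-0.017) = +0.047301 = +4.7301%.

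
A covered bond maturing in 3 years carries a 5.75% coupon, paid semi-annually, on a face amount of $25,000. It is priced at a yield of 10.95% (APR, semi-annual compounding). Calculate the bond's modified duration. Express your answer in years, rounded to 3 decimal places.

2.636 years

Periodic yield y = 0.05475. First find Macaulay duration:
  t   CF        PV=CF/(1+0.05475)^t    t·PV
  1       718.75       681.4411       681.4411
  2       718.75       646.0688     1,292.1377
  3       718.75       612.5327     1,837.5980
  4       718.75       580.7373     2,322.9492
  5       718.75       550.5924     2,752.9618
  6    25,718.75    18,678.9583   112,073.7498
  Σ                 21,750.3306   120,960.8376
P = 21,750.3306; Macaulay duration = 120,960.8376 / 21,750.3306 = 5.56133 half-year periods = 2.78067 years.
Modified duration = D_Mac / (1 + y) = 2.78067 / 1.05475 = 2.63633 years.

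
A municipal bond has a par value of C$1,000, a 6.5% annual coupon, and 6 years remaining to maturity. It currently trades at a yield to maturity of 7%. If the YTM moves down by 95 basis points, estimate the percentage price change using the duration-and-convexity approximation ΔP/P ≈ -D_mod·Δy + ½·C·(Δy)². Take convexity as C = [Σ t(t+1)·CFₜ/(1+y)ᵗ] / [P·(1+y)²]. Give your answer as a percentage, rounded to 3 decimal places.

With y = 0.07:
  t   CF        PV=CF/(1+0.07)^t    t·PV        t(t+1)·PV
  1        65.00        60.7477        60.7477         121.4953
  2        65.00        56.7735       113.5470         340.6411
  3        65.00        53.0594       159.1781         636.7123
  4        65.00        49.5882       198.3528         991.7638
  5        65.00        46.3441       231.7205       1,390.3230
  6     1,065.00       709.6545     4,257.9268      29,805.4877
  Σ                    976.1673     5,021.4729      33,286.4233
P = 976.1673; D_Mac = 5.14407 yrs; D_mod = 4.80754 yrs; C = 29.78347.
Duration effect: -4.80754 × (-0.0095) = +0.045672
Convexity effect: 0.5 × 29.78347 × (-0.0095)² = +0.0013440
ΔP/P ≈ +0.045672 + 0.0013440 = +0.047016 = +4.7016%.

+4.702%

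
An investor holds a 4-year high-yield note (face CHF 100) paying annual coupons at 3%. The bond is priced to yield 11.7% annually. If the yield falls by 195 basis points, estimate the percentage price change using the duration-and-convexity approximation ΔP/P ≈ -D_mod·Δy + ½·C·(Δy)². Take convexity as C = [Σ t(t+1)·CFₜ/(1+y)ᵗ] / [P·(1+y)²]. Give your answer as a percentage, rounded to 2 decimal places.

With y = 0.117:
  t   CF        PV=CF/(1+0.117)^t    t·PV        t(t+1)·PV
  1         3.00         2.6858         2.6858           5.3715
  2         3.00         2.4044         4.8089          14.4267
  3         3.00         2.1526         6.4578          25.8311
  4       103.00        66.1644       264.6577       1,323.2885
  Σ                     73.4072       278.6101       1,368.9178
P = 73.4072; D_Mac = 3.79540 yrs; D_mod = 3.39786 yrs; C = 14.94625.
Duration effect: -3.39786 × (-0.0195) = +0.066258
Convexity effect: 0.5 × 14.94625 × (-0.0195)² = +0.0028417
ΔP/P ≈ +0.066258 + 0.0028417 = +0.069100 = +6.9100%.

+6.91%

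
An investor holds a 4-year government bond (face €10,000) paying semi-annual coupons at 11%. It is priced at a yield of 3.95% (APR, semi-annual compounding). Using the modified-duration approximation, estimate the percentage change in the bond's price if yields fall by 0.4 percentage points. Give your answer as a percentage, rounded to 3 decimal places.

Periodic yield y = 0.01975. Modified duration first:
  t   CF        PV=CF/(1+0.01975)^t    t·PV
  1       550.00       539.3479       539.3479
  2       550.00       528.9021     1,057.8041
  3       550.00       518.6586     1,555.9757
  4       550.00       508.6134     2,034.4538
  5       550.00       498.7629     2,493.8144
  6       550.00       489.1031     2,934.6185
  7       550.00       479.6304     3,357.4127
  8    10,550.00     9,021.9984    72,175.9875
  Σ                 12,585.0167    86,149.4146
P = 12,585.0167; D_Mac = 6.84540 half-year periods = 3.42270 yrs; D_mod = 3.42270/(1+0.01975) = 3.35641 yrs.
ΔP/P ≈ -D_mod · Δy = -3.35641 × (-0.004) = +0.013426 = +1.3426%.

+1.343%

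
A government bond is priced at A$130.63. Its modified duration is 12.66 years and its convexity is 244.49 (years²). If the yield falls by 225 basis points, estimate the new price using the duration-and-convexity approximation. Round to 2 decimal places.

A$175.92

Duration effect: -D_mod·Δy = -12.66 × (-0.0225) = +0.284850
Convexity effect: ½·C·(Δy)² = 0.5 × 244.49 × (-0.0225)² = +0.06188653125
ΔP/P ≈ +0.284850 + 0.06188653125 = +0.34673653125
New price ≈ 130.63 × (1 + 0.34673653125) = 175.9241930771875.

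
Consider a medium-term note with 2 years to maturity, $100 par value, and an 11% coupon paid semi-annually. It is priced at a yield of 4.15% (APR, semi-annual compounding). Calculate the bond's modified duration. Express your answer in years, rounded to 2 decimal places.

1.82 years

Periodic yield y = 0.02075. First find Macaulay duration:
  t   CF        PV=CF/(1+0.02075)^t    t·PV
  1         5.50         5.3882         5.3882
  2         5.50         5.2787        10.5573
  3         5.50         5.1714        15.5141
  4       105.50        97.1796       388.7182
  Σ                    113.0178       420.1778
P = 113.0178; Macaulay duration = 420.1778 / 113.0178 = 3.71780 half-year periods = 1.85890 years.
Modified duration = D_Mac / (1 + y) = 1.85890 / 1.02075 = 1.82111 years.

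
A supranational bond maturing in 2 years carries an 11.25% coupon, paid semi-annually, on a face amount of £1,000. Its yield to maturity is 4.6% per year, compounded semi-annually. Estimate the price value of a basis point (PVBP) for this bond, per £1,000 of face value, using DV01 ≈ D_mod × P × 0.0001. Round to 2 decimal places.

£0.20

Periodic yield y = 0.023.
  t   CF        PV=CF/(1+0.023)^t    t·PV
  1        56.25        54.9853        54.9853
  2        56.25        53.7491       107.4982
  3        56.25        52.5407       157.6220
  4     1,056.25       964.4155     3,857.6620
  Σ                  1,125.6906     4,177.7676
P = 1,125.6906; D_Mac = 3.71129 half-year periods = 1.85565 yrs; D_mod = 1.81393 yrs.
DV01 ≈ 1.81393 × 1,125.6906 × 0.0001 = 0.204192.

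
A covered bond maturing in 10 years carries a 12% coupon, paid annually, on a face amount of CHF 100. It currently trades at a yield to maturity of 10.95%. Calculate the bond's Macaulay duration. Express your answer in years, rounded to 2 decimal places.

6.44 years

Periodic yield y = 0.1095. Discount each cash flow and weight by its year:
  t   CF        PV=CF/(1+0.1095)^t    t·PV
  1        12.00        10.8157        10.8157
  2        12.00         9.7482        19.4965
  3        12.00         8.7862        26.3585
  4        12.00         7.9190        31.6761
  5        12.00         7.1375        35.6874
  6        12.00         6.4331        38.5983
  7        12.00         5.7982        40.5871
  8        12.00         5.2259        41.8074
  9        12.00         4.7102        42.3914
  10      112.00        39.6228       396.2278
  Σ                    106.1967       683.6462
Price P = Σ PV = 106.1967.
Macaulay duration = Σ(t·PV) / P = 683.6462 / 106.1967 = 6.43755 years.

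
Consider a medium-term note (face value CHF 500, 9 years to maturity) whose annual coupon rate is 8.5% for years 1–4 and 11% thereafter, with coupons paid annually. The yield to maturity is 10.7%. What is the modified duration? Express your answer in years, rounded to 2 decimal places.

5.86 years

Periodic yield y = 0.107. First find Macaulay duration:
  t   CF        PV=CF/(1+0.107)^t    t·PV
  1        42.50        38.3921        38.3921
  2        42.50        34.6812        69.3623
  3        42.50        31.3290        93.9869
  4        42.50        28.3008       113.2031
  5        55.00        33.0845       165.4225
  6        55.00        29.8866       179.3198
  7        55.00        26.9979       188.9850
  8        55.00        24.3883       195.1065
  9       555.00       222.3128     2,000.8149
  Σ                    469.3730     3,044.5931
P = 469.3730; Macaulay duration = 3,044.5931 / 469.3730 = 6.48651 years.
Modified duration = D_Mac / (1 + y) = 6.48651 / 1.107 = 5.85954 years.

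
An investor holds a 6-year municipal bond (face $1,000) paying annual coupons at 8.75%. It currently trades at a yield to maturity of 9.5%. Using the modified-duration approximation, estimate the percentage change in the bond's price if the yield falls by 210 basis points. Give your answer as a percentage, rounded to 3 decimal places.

Periodic yield y = 0.095. Modified duration first:
  t   CF        PV=CF/(1+0.095)^t    t·PV
  1        87.50        79.9087        79.9087
  2        87.50        72.9760       145.9519
  3        87.50        66.6447       199.9341
  4        87.50        60.8628       243.4510
  5        87.50        55.5824       277.9121
  6     1,087.50       630.8768     3,785.2607
  Σ                    966.8513     4,732.4186
P = 966.8513; D_Mac = 4.89467 yrs; D_mod = 4.89467/(1+0.095) = 4.47002 yrs.
ΔP/P ≈ -D_mod · Δy = -4.47002 × (-0.021) = +0.093870 = +9.3870%.

+9.387%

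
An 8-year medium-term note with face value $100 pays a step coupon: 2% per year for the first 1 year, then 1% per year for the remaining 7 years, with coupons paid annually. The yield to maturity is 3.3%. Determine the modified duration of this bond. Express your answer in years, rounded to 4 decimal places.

7.3776 years

Periodic yield y = 0.033. First find Macaulay duration:
  t   CF        PV=CF/(1+0.033)^t    t·PV
  1         2.00         1.9361         1.9361
  2         1.00         0.9371         1.8743
  3         1.00         0.9072         2.7216
  4         1.00         0.8782         3.5128
  5         1.00         0.8502         4.2508
  6         1.00         0.8230         4.9380
  7         1.00         0.7967         5.5769
  8       101.00        77.8967       623.1732
  Σ                     85.0252       647.9837
P = 85.0252; Macaulay duration = 647.9837 / 85.0252 = 7.62108 years.
Modified duration = D_Mac / (1 + y) = 7.62108 / 1.033 = 7.37762 years.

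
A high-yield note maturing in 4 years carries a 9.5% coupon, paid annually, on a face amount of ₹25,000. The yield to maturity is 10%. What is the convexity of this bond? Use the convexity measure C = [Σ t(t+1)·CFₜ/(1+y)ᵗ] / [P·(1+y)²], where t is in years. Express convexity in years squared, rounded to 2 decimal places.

13.82

With y = 0.1:
  t   CF        PV=CF/(1+0.1)^t    t·PV        t(t+1)·PV
  1     2,375.00     2,159.0909     2,159.0909       4,318.1818
  2     2,375.00     1,962.8099     3,925.6198      11,776.8595
  3     2,375.00     1,784.3727     5,353.1180      21,412.4718
  4    27,375.00    18,697.4933    74,789.9734     373,949.8668
  Σ                 24,603.7668    86,227.8021     411,457.3800
P = 24,603.7668.
Convexity = Σ t(t+1)·PV / [P·(1+y)²] = 411,457.3800 / (24,603.7668 × 1.210000) = 13.82095.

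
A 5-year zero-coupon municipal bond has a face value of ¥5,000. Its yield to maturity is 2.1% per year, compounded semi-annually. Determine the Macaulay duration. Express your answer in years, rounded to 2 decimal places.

5.00 years

A zero-coupon bond has a single cash flow at maturity, so its Macaulay duration equals its maturity: 5 years.
(Equivalently: 10 semi-annual periods ÷ 2 = 5 years.)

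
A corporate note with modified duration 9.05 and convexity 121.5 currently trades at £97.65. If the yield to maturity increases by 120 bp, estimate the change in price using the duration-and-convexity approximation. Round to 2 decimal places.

-£9.75

Duration effect: -D_mod·Δy = -9.05 × (+0.012) = -0.108600
Convexity effect: ½·C·(Δy)² = 0.5 × 121.5 × (0.012)² = +0.0087480
ΔP/P ≈ -0.108600 + 0.0087480 = -0.099852
ΔP ≈ 97.65 × (-0.099852) = -9.7505478.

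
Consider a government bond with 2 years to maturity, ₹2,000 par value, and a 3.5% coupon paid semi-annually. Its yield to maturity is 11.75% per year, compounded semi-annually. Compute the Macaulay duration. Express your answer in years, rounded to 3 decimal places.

Periodic yield y = 0.05875. Discount each cash flow and weight by its period:
  t   CF        PV=CF/(1+0.05875)^t    t·PV
  1        35.00        33.0579        33.0579
  2        35.00        31.2235        62.4469
  3        35.00        29.4909        88.4726
  4     2,035.00     1,619.5364     6,478.1457
  Σ                  1,713.3086     6,662.1231
Price P = Σ PV = 1,713.3086.
Macaulay duration = Σ(t·PV) / P = 6,662.1231 / 1,713.3086 = 3.88845 half-year periods.
In years: 3.88845 / 2 = 1.94423 years.

1.944 years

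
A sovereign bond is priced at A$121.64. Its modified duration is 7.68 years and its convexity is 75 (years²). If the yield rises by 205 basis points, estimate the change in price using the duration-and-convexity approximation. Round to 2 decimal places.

-A$17.23

Duration effect: -D_mod·Δy = -7.68 × (+0.0205) = -0.157440
Convexity effect: ½·C·(Δy)² = 0.5 × 75 × (0.0205)² = +0.015759375
ΔP/P ≈ -0.157440 + 0.015759375 = -0.141680625
ΔP ≈ 121.64 × (-0.141680625) = -17.234031225.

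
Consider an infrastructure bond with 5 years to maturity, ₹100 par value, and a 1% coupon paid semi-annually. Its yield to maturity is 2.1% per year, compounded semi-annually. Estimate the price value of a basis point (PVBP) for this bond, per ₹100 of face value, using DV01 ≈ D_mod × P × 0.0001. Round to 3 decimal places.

₹0.046

Periodic yield y = 0.0105.
  t   CF        PV=CF/(1+0.0105)^t    t·PV
  1         0.50         0.4948         0.4948
  2         0.50         0.4897         0.9793
  3         0.50         0.4846         1.4537
  4         0.50         0.4795         1.9182
  5         0.50         0.4746         2.3728
  6         0.50         0.4696         2.8178
  7         0.50         0.4647         3.2532
  8         0.50         0.4599         3.6793
  9         0.50         0.4551         4.0962
  10      100.50        90.5322       905.3216
  Σ                     94.8047       926.3870
P = 94.8047; D_Mac = 9.77153 half-year periods = 4.88576 yrs; D_mod = 4.83500 yrs.
DV01 ≈ 4.83500 × 94.8047 × 0.0001 = 0.045838.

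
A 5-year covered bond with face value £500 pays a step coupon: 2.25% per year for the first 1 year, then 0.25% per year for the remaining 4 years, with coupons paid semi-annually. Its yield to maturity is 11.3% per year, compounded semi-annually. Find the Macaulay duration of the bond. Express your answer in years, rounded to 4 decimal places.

Periodic yield y = 0.0565. Discount each cash flow and weight by its period:
  t   CF        PV=CF/(1+0.0565)^t    t·PV
  1        5.625         5.3242         5.3242
  2        5.625         5.0395        10.0789
  3        0.625         0.5300         1.5900
  4        0.625         0.5017         2.0066
  5        0.625         0.4748         2.3741
  6        0.625         0.4494         2.6966
  7        0.625         0.4254         2.9778
  8        0.625         0.4026         3.2212
  9        0.625         0.3811         3.4300
  10     500.625       288.9466     2,889.4655
  Σ                    302.4752     2,923.1649
Price P = Σ PV = 302.4752.
Macaulay duration = Σ(t·PV) / P = 2,923.1649 / 302.4752 = 9.66415 half-year periods.
In years: 9.66415 / 2 = 4.83207 years.

4.8321 years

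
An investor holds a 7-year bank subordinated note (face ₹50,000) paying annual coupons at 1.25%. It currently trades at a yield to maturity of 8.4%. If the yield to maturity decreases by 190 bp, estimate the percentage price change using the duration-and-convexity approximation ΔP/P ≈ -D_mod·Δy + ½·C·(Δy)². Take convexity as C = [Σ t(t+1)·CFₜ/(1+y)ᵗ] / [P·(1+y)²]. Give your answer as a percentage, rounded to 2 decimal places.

With y = 0.084:
  t   CF        PV=CF/(1+0.084)^t    t·PV        t(t+1)·PV
  1       625.00       576.5683       576.5683       1,153.1365
  2       625.00       531.8895     1,063.7791       3,191.3373
  3       625.00       490.6730     1,472.0190       5,888.0761
  4       625.00       452.6504     1,810.6015       9,053.0076
  5       625.00       417.5742     2,087.8708      12,527.2245
  6       625.00       385.2160     2,311.2960      16,179.0723
  7    50,625.00    28,784.5909   201,492.1360   1,611,937.0880
  Σ                 31,639.1622   210,814.2707   1,659,928.9423
P = 31,639.1622; D_Mac = 6.66308 yrs; D_mod = 6.14675 yrs; C = 44.64841.
Duration effect: -6.14675 × (-0.019) = +0.116788
Convexity effect: 0.5 × 44.64841 × (-0.019)² = +0.0080590
ΔP/P ≈ +0.116788 + 0.0080590 = +0.124847 = +12.4847%.

+12.48%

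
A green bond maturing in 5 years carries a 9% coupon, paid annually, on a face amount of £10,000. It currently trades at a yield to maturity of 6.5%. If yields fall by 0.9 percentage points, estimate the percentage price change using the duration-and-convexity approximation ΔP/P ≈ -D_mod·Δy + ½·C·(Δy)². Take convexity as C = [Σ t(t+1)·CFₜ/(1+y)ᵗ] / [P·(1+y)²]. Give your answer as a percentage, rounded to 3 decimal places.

With y = 0.065:
  t   CF        PV=CF/(1+0.065)^t    t·PV        t(t+1)·PV
  1       900.00       845.0704       845.0704       1,690.1408
  2       900.00       793.4934     1,586.9867       4,760.9601
  3       900.00       745.0642     2,235.1925       8,940.7702
  4       900.00       699.5908     2,798.3631      13,991.8156
  5    10,900.00     7,955.7011    39,778.5056     238,671.0335
  Σ                 11,038.9199    47,244.1184     268,054.7203
P = 11,038.9199; D_Mac = 4.27978 yrs; D_mod = 4.01857 yrs; C = 21.40906.
Duration effect: -4.01857 × (-0.009) = +0.036167
Convexity effect: 0.5 × 21.40906 × (-0.009)² = +0.0008671
ΔP/P ≈ +0.036167 + 0.0008671 = +0.037034 = +3.7034%.

+3.703%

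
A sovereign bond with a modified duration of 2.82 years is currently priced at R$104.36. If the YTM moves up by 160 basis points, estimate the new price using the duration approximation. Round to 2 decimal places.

R$99.65

Duration approximation: ΔP/P ≈ -D_mod · Δy = -2.82 × (+0.016) = -0.045120.
New price ≈ 104.36 × (1 - 0.045120) = 99.6512768.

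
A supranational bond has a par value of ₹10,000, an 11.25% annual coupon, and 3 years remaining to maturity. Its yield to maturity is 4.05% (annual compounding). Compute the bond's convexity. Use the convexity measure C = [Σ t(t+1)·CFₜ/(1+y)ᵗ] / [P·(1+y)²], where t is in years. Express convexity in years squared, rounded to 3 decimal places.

9.771

With y = 0.0405:
  t   CF        PV=CF/(1+0.0405)^t    t·PV        t(t+1)·PV
  1     1,125.00     1,081.2110     1,081.2110       2,162.4219
  2     1,125.00     1,039.1263     2,078.2527       6,234.7580
  3    11,125.00     9,875.8337    29,627.5010     118,510.0038
  Σ                 11,996.1709    32,786.9646     126,907.1838
P = 11,996.1709.
Convexity = Σ t(t+1)·PV / [P·(1+y)²] = 126,907.1838 / (11,996.1709 × 1.082640) = 9.77146.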